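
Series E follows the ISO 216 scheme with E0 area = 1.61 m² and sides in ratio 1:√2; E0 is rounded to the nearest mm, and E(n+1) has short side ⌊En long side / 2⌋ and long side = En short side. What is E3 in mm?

377 × 533 mm

Let E0's short side be w mm. w · w√2 = 1.61 m² = 1,610,000 mm², so w ≈ 1067.0 mm and w√2 ≈ 1508.9 mm → E0 = 1067 × 1509 mm.
E1: ⌊1509/2⌋ × 1067 = 754 × 1067 mm
E2: ⌊1067/2⌋ × 754 = 533 × 754 mm
E3: ⌊754/2⌋ × 533 = 377 × 533 mm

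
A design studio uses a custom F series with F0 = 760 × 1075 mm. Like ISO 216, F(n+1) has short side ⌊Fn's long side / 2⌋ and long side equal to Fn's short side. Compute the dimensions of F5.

134 × 190 mm

F1: ⌊1075/2⌋ × 760 = 537 × 760 mm
F2: ⌊760/2⌋ × 537 = 380 × 537 mm
F3: ⌊537/2⌋ × 380 = 268 × 380 mm
F4: ⌊380/2⌋ × 268 = 190 × 268 mm
F5: ⌊268/2⌋ × 190 = 134 × 190 mm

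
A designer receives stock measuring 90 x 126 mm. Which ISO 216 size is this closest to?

B7 (88 × 125 mm)

Aspect ratio 126/90 ≈ 1.400 — close to the ISO √2 ≈ 1.414.
In the B-series (B0 = 1000 × 1414 mm): B7 = 88 × 125 mm.
Off by 3 mm total — nearest standard size.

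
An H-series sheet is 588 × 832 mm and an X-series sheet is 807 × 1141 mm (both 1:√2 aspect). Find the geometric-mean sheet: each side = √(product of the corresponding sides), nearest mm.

Short side: √(588 · 807) = √474516 ≈ 688.9 → 689 mm
Long side: √(832 · 1141) = √949312 ≈ 974.3 → 974 mm

689 × 974 mm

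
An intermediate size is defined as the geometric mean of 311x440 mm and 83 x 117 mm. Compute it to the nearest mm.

Short side: √(311 · 83) = √25813 ≈ 160.7 → 161 mm
Long side: √(440 · 117) = √51480 ≈ 226.9 → 227 mm

161 × 227 mm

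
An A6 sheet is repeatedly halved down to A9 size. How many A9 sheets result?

Each ISO step halves the sheet: 1 × A6 → 2 × A7 → 4 × A8 → 8 × A9
From A6 to A9 is 3 halving steps: 2^3 = 8.

8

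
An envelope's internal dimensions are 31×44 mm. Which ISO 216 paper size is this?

Aspect ratio 44/31 ≈ 1.419 — close to the ISO √2 ≈ 1.414.
In the B-series (B0 = 1000 × 1414 mm): B10 = 31 × 44 mm.

B10 (31 × 44 mm)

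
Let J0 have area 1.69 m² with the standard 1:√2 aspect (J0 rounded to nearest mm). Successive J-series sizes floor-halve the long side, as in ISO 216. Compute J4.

273 × 386 mm

Let J0's short side be w mm. w · w√2 = 1.69 m² = 1,690,000 mm², so w ≈ 1093.2 mm and w√2 ≈ 1546.0 mm → J0 = 1093 × 1546 mm.
J1: ⌊1546/2⌋ × 1093 = 773 × 1093 mm
J2: ⌊1093/2⌋ × 773 = 546 × 773 mm
J3: ⌊773/2⌋ × 546 = 386 × 546 mm
J4: ⌊546/2⌋ × 386 = 273 × 386 mm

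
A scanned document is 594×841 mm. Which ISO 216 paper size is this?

Aspect ratio 841/594 ≈ 1.416 — close to the ISO √2 ≈ 1.414.
In the A-series (A0 area = 1 m²): A1 = 594 × 841 mm.

A1 (594 × 841 mm)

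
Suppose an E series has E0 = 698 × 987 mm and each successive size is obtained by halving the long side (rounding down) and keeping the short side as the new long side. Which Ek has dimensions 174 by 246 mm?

E4

E0: 698 × 987 mm
E1: 493 × 698 mm
E2: 349 × 493 mm
E3: 246 × 349 mm
E4: 174 × 246 mm
E5: 123 × 174 mm
→ matches E4.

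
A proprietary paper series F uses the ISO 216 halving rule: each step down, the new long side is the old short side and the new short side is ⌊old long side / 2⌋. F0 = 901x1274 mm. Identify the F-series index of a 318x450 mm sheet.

F3

F0: 901 × 1274 mm
F1: 637 × 901 mm
F2: 450 × 637 mm
F3: 318 × 450 mm
F4: 225 × 318 mm
→ matches F3.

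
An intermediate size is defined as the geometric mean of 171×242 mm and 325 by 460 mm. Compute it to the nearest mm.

Short side: √(171 · 325) = √55575 ≈ 235.7 → 236 mm
Long side: √(242 · 460) = √111320 ≈ 333.6 → 334 mm

236 × 334 mm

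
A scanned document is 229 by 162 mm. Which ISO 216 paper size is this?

C5 (162 × 229 mm)

Aspect ratio 229/162 ≈ 1.414 — close to the ISO √2 ≈ 1.414.
In the C-series (envelope sizes, between A and B): C5 = 162 × 229 mm.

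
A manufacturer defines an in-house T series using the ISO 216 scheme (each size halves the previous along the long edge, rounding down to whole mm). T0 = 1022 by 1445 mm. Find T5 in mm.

180 × 255 mm

T1: ⌊1445/2⌋ × 1022 = 722 × 1022 mm
T2: ⌊1022/2⌋ × 722 = 511 × 722 mm
T3: ⌊722/2⌋ × 511 = 361 × 511 mm
T4: ⌊511/2⌋ × 361 = 255 × 361 mm
T5: ⌊361/2⌋ × 255 = 180 × 255 mm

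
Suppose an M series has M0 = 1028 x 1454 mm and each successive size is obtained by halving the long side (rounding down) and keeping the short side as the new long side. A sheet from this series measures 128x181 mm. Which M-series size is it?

M6

M0: 1028 × 1454 mm
M1: 727 × 1028 mm
M2: 514 × 727 mm
M3: 363 × 514 mm
M4: 257 × 363 mm
M5: 181 × 257 mm
M6: 128 × 181 mm
M7: 90 × 128 mm
→ matches M6.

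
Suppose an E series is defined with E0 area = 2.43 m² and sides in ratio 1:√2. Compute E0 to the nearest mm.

Let the short side be w mm. Then w · w√2 = 2.43 m² = 2,430,000 mm².
w² = 2,430,000/√2, so w ≈ 1310.8 mm; long side = w√2 ≈ 1853.8 mm.

1311 × 1854 mm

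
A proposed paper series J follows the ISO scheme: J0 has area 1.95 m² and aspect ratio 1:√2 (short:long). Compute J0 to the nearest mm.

Let the short side be w mm. Then w · w√2 = 1.95 m² = 1,950,000 mm².
w² = 1,950,000/√2, so w ≈ 1174.2 mm; long side = w√2 ≈ 1660.6 mm.

1174 × 1661 mm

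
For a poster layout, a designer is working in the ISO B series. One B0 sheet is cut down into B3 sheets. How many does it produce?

B0 = 1000 × 1414 mm; B3 = 353 × 500 mm.
Each halving step doubles the count; 3 steps from B0 to B3.
2^3 = 8.

8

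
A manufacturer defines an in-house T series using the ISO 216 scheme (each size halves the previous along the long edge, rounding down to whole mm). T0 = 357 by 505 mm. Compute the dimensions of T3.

126 × 178 mm

T1: ⌊505/2⌋ × 357 = 252 × 357 mm
T2: ⌊357/2⌋ × 252 = 178 × 252 mm
T3: ⌊252/2⌋ × 178 = 126 × 178 mm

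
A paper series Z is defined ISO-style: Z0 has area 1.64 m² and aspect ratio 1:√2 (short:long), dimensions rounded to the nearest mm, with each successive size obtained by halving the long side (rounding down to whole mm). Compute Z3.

380 × 538 mm

Let Z0's short side be w mm. w · w√2 = 1.64 m² = 1,640,000 mm², so w ≈ 1076.9 mm and w√2 ≈ 1522.9 mm → Z0 = 1077 × 1523 mm.
Z1: ⌊1523/2⌋ × 1077 = 761 × 1077 mm
Z2: ⌊1077/2⌋ × 761 = 538 × 761 mm
Z3: ⌊761/2⌋ × 538 = 380 × 538 mm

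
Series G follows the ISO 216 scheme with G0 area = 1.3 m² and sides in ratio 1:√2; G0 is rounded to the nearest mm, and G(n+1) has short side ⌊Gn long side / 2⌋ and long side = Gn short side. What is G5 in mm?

169 × 239 mm

Let G0's short side be w mm. w · w√2 = 1.3 m² = 1,300,000 mm², so w ≈ 958.8 mm and w√2 ≈ 1355.9 mm → G0 = 959 × 1356 mm.
G1: ⌊1356/2⌋ × 959 = 678 × 959 mm
G2: ⌊959/2⌋ × 678 = 479 × 678 mm
G3: ⌊678/2⌋ × 479 = 339 × 479 mm
G4: ⌊479/2⌋ × 339 = 239 × 339 mm
G5: ⌊339/2⌋ × 239 = 169 × 239 mm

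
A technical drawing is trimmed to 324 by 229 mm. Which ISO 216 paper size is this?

C4 (229 × 324 mm)

Aspect ratio 324/229 ≈ 1.415 — close to the ISO √2 ≈ 1.414.
In the C-series (envelope sizes, between A and B): C4 = 229 × 324 mm.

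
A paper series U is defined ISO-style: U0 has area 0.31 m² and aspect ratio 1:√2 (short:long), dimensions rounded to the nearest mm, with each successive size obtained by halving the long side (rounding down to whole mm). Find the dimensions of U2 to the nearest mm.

234 × 331 mm

Let U0's short side be w mm. w · w√2 = 0.31 m² = 310,000 mm², so w ≈ 468.2 mm and w√2 ≈ 662.1 mm → U0 = 468 × 662 mm.
U1: ⌊662/2⌋ × 468 = 331 × 468 mm
U2: ⌊468/2⌋ × 331 = 234 × 331 mm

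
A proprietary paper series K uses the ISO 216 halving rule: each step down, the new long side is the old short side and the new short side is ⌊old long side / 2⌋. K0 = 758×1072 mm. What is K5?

K1: ⌊1072/2⌋ × 758 = 536 × 758 mm
K2: ⌊758/2⌋ × 536 = 379 × 536 mm
K3: ⌊536/2⌋ × 379 = 268 × 379 mm
K4: ⌊379/2⌋ × 268 = 189 × 268 mm
K5: ⌊268/2⌋ × 189 = 134 × 189 mm

134 × 189 mm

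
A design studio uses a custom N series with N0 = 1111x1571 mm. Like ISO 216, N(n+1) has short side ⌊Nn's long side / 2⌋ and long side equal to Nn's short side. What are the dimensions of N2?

N1: ⌊1571/2⌋ × 1111 = 785 × 1111 mm
N2: ⌊1111/2⌋ × 785 = 555 × 785 mm

555 × 785 mm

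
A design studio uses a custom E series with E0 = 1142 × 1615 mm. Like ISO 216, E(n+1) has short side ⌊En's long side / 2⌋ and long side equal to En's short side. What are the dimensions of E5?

E1 = 807 × 1142 mm (from E0 by 1 halving).
E2: ⌊1142/2⌋ × 807 = 571 × 807 mm
E3: ⌊807/2⌋ × 571 = 403 × 571 mm
E4: ⌊571/2⌋ × 403 = 285 × 403 mm
E5: ⌊403/2⌋ × 285 = 201 × 285 mm

201 × 285 mm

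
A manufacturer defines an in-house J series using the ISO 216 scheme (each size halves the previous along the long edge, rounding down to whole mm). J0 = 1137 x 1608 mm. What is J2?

J1: ⌊1608/2⌋ × 1137 = 804 × 1137 mm
J2: ⌊1137/2⌋ × 804 = 568 × 804 mm

568 × 804 mm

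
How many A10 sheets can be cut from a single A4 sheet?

Each ISO step halves the sheet: 1 × A4 → 2 × A5 → 4 × A6 → 8 × A7 → …
From A4 to A10 is 6 halving steps: 2^6 = 64.

64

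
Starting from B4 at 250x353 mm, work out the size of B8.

62 × 88 mm

B5: ⌊353/2⌋ × 250 = 176 × 250 mm
B6: ⌊250/2⌋ × 176 = 125 × 176 mm
B7: ⌊176/2⌋ × 125 = 88 × 125 mm
B8: ⌊125/2⌋ × 88 = 62 × 88 mm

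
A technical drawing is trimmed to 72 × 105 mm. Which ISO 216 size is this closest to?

A7 (74 × 105 mm)

Aspect ratio 105/72 ≈ 1.458 (ISO target is √2 ≈ 1.414).
In the A-series (A0 area = 1 m²): A7 = 74 × 105 mm.
Off by 2 mm total — nearest standard size.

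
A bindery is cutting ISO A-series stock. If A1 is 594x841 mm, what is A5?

148 × 210 mm

A2: ⌊841/2⌋ × 594 = 420 × 594 mm
A3: ⌊594/2⌋ × 420 = 297 × 420 mm
A4: ⌊420/2⌋ × 297 = 210 × 297 mm
A5: ⌊297/2⌋ × 210 = 148 × 210 mm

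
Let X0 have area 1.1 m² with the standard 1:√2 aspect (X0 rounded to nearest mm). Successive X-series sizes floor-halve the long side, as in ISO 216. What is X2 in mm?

441 × 623 mm

Let X0's short side be w mm. w · w√2 = 1.1 m² = 1,100,000 mm², so w ≈ 881.9 mm and w√2 ≈ 1247.3 mm → X0 = 882 × 1247 mm.
X1: ⌊1247/2⌋ × 882 = 623 × 882 mm
X2: ⌊882/2⌋ × 623 = 441 × 623 mm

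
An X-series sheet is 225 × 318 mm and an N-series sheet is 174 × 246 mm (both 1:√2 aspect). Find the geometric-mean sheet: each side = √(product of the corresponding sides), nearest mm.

Short side: √(225 · 174) = √39150 ≈ 197.9 → 198 mm
Long side: √(318 · 246) = √78228 ≈ 279.7 → 280 mm

198 × 280 mm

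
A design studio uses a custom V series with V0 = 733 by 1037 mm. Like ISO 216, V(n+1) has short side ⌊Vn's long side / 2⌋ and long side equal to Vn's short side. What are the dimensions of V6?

V1: ⌊1037/2⌋ × 733 = 518 × 733 mm
V2: ⌊733/2⌋ × 518 = 366 × 518 mm
V3: ⌊518/2⌋ × 366 = 259 × 366 mm
V4: ⌊366/2⌋ × 259 = 183 × 259 mm
V5: ⌊259/2⌋ × 183 = 129 × 183 mm
V6: ⌊183/2⌋ × 129 = 91 × 129 mm

91 × 129 mm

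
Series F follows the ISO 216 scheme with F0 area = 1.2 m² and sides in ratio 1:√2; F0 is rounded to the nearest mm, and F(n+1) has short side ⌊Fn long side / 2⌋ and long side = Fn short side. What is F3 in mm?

Let F0's short side be w mm. w · w√2 = 1.2 m² = 1,200,000 mm², so w ≈ 921.2 mm and w√2 ≈ 1302.7 mm → F0 = 921 × 1303 mm.
F1: ⌊1303/2⌋ × 921 = 651 × 921 mm
F2: ⌊921/2⌋ × 651 = 460 × 651 mm
F3: ⌊651/2⌋ × 460 = 325 × 460 mm

325 × 460 mm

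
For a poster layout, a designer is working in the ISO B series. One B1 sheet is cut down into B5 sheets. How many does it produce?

16

Each ISO step halves the sheet: 1 × B1 → 2 × B2 → 4 × B3 → 8 × B4 → …
From B1 to B5 is 4 halving steps: 2^4 = 16.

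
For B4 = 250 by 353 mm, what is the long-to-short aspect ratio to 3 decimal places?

1.412

353 / 250 = 1.412
ISO 216 targets √2 ≈ 1.414; the -0.002 deviation is from mm rounding.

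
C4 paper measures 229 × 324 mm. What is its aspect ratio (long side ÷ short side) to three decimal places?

324 / 229 = 1.415
Matches √2 ≈ 1.414 — the ISO 216 defining ratio.

1.415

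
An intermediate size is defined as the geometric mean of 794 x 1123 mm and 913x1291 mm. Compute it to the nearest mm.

Short side: √(794 · 913) = √724922 ≈ 851.4 → 851 mm
Long side: √(1123 · 1291) = √1449793 ≈ 1204.1 → 1204 mm

851 × 1204 mm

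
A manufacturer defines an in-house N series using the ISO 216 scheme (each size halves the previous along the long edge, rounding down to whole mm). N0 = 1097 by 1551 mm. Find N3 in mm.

387 × 548 mm

N1: ⌊1551/2⌋ × 1097 = 775 × 1097 mm
N2: ⌊1097/2⌋ × 775 = 548 × 775 mm
N3: ⌊775/2⌋ × 548 = 387 × 548 mm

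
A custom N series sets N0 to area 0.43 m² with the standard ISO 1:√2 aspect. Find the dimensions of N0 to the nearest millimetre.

551 × 780 mm

Let the short side be w mm. Then w · w√2 = 0.43 m² = 430,000 mm².
w² = 430,000/√2, so w ≈ 551.4 mm; long side = w√2 ≈ 779.8 mm.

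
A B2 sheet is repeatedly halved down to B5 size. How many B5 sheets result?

B2 = 500 × 707 mm; B5 = 176 × 250 mm.
Each halving step doubles the count; 3 steps from B2 to B5.
2^3 = 8.

8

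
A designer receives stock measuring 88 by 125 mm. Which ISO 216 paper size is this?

Aspect ratio 125/88 ≈ 1.420 — close to the ISO √2 ≈ 1.414.
In the B-series (B0 = 1000 × 1414 mm): B7 = 88 × 125 mm.

B7 (88 × 125 mm)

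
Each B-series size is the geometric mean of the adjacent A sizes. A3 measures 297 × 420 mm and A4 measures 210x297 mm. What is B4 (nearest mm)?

250 × 353 mm

Short side: √(297 · 210) = √62370 ≈ 249.7 → 250 mm
Long side: √(420 · 297) = √124740 ≈ 353.2 → 353 mm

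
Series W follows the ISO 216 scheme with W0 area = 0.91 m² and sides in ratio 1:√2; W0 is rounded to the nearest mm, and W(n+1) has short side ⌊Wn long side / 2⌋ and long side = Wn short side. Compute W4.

200 × 283 mm

Let W0's short side be w mm. w · w√2 = 0.91 m² = 910,000 mm², so w ≈ 802.2 mm and w√2 ≈ 1134.4 mm → W0 = 802 × 1134 mm.
W1: ⌊1134/2⌋ × 802 = 567 × 802 mm
W2: ⌊802/2⌋ × 567 = 401 × 567 mm
W3: ⌊567/2⌋ × 401 = 283 × 401 mm
W4: ⌊401/2⌋ × 283 = 200 × 283 mm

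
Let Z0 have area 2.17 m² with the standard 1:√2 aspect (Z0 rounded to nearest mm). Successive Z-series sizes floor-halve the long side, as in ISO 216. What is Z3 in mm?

438 × 619 mm

Let Z0's short side be w mm. w · w√2 = 2.17 m² = 2,170,000 mm², so w ≈ 1238.7 mm and w√2 ≈ 1751.8 mm → Z0 = 1239 × 1752 mm.
Z1: ⌊1752/2⌋ × 1239 = 876 × 1239 mm
Z2: ⌊1239/2⌋ × 876 = 619 × 876 mm
Z3: ⌊876/2⌋ × 619 = 438 × 619 mm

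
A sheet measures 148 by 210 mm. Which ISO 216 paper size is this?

Aspect ratio 210/148 ≈ 1.419 — close to the ISO √2 ≈ 1.414.
In the A-series (A0 area = 1 m²): A5 = 148 × 210 mm.

A5 (148 × 210 mm)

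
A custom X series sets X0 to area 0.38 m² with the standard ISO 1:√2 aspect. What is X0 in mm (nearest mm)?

Let the short side be w mm. Then w · w√2 = 0.38 m² = 380,000 mm².
w² = 380,000/√2, so w ≈ 518.4 mm; long side = w√2 ≈ 733.1 mm.

518 × 733 mm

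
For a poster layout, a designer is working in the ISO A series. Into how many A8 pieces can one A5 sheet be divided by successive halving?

8

Each ISO step halves the sheet: 1 × A5 → 2 × A6 → 4 × A7 → 8 × A8
From A5 to A8 is 3 halving steps: 2^3 = 8.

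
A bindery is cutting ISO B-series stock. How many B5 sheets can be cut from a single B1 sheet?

16

Each ISO step halves the sheet: 1 × B1 → 2 × B2 → 4 × B3 → 8 × B4 → …
From B1 to B5 is 4 halving steps: 2^4 = 16.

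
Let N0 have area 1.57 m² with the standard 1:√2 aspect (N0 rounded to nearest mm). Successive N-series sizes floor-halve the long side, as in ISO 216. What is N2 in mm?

Let N0's short side be w mm. w · w√2 = 1.57 m² = 1,570,000 mm², so w ≈ 1053.6 mm and w√2 ≈ 1490.1 mm → N0 = 1054 × 1490 mm.
N1: ⌊1490/2⌋ × 1054 = 745 × 1054 mm
N2: ⌊1054/2⌋ × 745 = 527 × 745 mm

527 × 745 mm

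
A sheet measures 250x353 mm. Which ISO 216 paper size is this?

B4 (250 × 353 mm)

Aspect ratio 353/250 ≈ 1.412 — close to the ISO √2 ≈ 1.414.
In the B-series (B0 = 1000 × 1414 mm): B4 = 250 × 353 mm.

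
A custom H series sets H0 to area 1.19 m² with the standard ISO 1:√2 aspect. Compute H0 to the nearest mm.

Let the short side be w mm. Then w · w√2 = 1.19 m² = 1,190,000 mm².
w² = 1,190,000/√2, so w ≈ 917.3 mm; long side = w√2 ≈ 1297.3 mm.

917 × 1297 mm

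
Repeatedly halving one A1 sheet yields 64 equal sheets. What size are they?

64 = 2^6, so 6 halving steps.
A1 → A2 → … → A7 after 6 steps.

A7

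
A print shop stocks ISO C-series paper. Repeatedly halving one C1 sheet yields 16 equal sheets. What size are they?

16 = 2^4, so 4 halving steps.
C1 → C2 → … → C5 after 4 steps.

C5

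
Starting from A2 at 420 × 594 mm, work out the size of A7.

A3: ⌊594/2⌋ × 420 = 297 × 420 mm
A4: ⌊420/2⌋ × 297 = 210 × 297 mm
A5: ⌊297/2⌋ × 210 = 148 × 210 mm
A6: ⌊210/2⌋ × 148 = 105 × 148 mm
A7: ⌊148/2⌋ × 105 = 74 × 105 mm

74 × 105 mm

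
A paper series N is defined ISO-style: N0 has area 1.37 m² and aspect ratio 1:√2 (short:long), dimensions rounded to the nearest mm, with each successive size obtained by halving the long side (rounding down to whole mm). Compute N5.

Let N0's short side be w mm. w · w√2 = 1.37 m² = 1,370,000 mm², so w ≈ 984.2 mm and w√2 ≈ 1391.9 mm → N0 = 984 × 1392 mm.
N1: ⌊1392/2⌋ × 984 = 696 × 984 mm
N2: ⌊984/2⌋ × 696 = 492 × 696 mm
N3: ⌊696/2⌋ × 492 = 348 × 492 mm
N4: ⌊492/2⌋ × 348 = 246 × 348 mm
N5: ⌊348/2⌋ × 246 = 174 × 246 mm

174 × 246 mm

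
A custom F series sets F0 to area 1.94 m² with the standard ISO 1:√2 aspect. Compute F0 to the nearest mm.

Let the short side be w mm. Then w · w√2 = 1.94 m² = 1,940,000 mm².
w² = 1,940,000/√2, so w ≈ 1171.2 mm; long side = w√2 ≈ 1656.4 mm.

1171 × 1656 mm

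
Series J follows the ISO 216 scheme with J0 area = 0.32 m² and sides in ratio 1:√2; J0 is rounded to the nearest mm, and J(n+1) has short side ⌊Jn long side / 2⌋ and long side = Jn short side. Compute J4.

119 × 168 mm

Let J0's short side be w mm. w · w√2 = 0.32 m² = 320,000 mm², so w ≈ 475.7 mm and w√2 ≈ 672.7 mm → J0 = 476 × 673 mm.
J1: ⌊673/2⌋ × 476 = 336 × 476 mm
J2: ⌊476/2⌋ × 336 = 238 × 336 mm
J3: ⌊336/2⌋ × 238 = 168 × 238 mm
J4: ⌊238/2⌋ × 168 = 119 × 168 mm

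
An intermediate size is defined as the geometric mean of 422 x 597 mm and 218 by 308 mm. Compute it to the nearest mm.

Short side: √(422 · 218) = √91996 ≈ 303.3 → 303 mm
Long side: √(597 · 308) = √183876 ≈ 428.8 → 429 mm

303 × 429 mm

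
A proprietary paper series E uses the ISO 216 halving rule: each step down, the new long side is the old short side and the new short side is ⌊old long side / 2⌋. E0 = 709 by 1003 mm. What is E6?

88 × 125 mm

E1: ⌊1003/2⌋ × 709 = 501 × 709 mm
E2: ⌊709/2⌋ × 501 = 354 × 501 mm
E3: ⌊501/2⌋ × 354 = 250 × 354 mm
E4: ⌊354/2⌋ × 250 = 177 × 250 mm
E5: ⌊250/2⌋ × 177 = 125 × 177 mm
E6: ⌊177/2⌋ × 125 = 88 × 125 mm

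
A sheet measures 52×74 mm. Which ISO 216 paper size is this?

Aspect ratio 74/52 ≈ 1.423 — close to the ISO √2 ≈ 1.414.
In the A-series (A0 area = 1 m²): A8 = 52 × 74 mm.

A8 (52 × 74 mm)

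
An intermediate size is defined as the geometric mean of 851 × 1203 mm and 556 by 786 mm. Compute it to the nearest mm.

Short side: √(851 · 556) = √473156 ≈ 687.9 → 688 mm
Long side: √(1203 · 786) = √945558 ≈ 972.4 → 972 mm

688 × 972 mm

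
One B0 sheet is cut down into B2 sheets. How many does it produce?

4

B0 = 1000 × 1414 mm; B2 = 500 × 707 mm.
Each halving step doubles the count; 2 steps from B0 to B2.
2^2 = 4.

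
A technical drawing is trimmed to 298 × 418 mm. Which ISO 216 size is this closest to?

A3 (297 × 420 mm)

Aspect ratio 418/298 ≈ 1.403 — close to the ISO √2 ≈ 1.414.
In the A-series (A0 area = 1 m²): A3 = 297 × 420 mm.
Off by 3 mm total — nearest standard size.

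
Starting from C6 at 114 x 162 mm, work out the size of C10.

28 × 40 mm

C7: ⌊162/2⌋ × 114 = 81 × 114 mm
C8: ⌊114/2⌋ × 81 = 57 × 81 mm
C9: ⌊81/2⌋ × 57 = 40 × 57 mm
C10: ⌊57/2⌋ × 40 = 28 × 40 mm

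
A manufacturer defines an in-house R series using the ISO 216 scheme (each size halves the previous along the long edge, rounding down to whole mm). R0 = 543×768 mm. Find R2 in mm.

271 × 384 mm

R1: ⌊768/2⌋ × 543 = 384 × 543 mm
R2: ⌊543/2⌋ × 384 = 271 × 384 mm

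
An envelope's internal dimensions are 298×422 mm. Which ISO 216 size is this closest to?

Aspect ratio 422/298 ≈ 1.416 — close to the ISO √2 ≈ 1.414.
In the A-series (A0 area = 1 m²): A3 = 297 × 420 mm.
Off by 3 mm total — nearest standard size.

A3 (297 × 420 mm)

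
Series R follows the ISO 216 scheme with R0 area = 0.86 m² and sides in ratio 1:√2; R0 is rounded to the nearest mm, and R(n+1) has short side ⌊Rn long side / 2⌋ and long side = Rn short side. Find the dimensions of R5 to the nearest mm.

137 × 195 mm

Let R0's short side be w mm. w · w√2 = 0.86 m² = 860,000 mm², so w ≈ 779.8 mm and w√2 ≈ 1102.8 mm → R0 = 780 × 1103 mm.
R1: ⌊1103/2⌋ × 780 = 551 × 780 mm
R2: ⌊780/2⌋ × 551 = 390 × 551 mm
R3: ⌊551/2⌋ × 390 = 275 × 390 mm
R4: ⌊390/2⌋ × 275 = 195 × 275 mm
R5: ⌊275/2⌋ × 195 = 137 × 195 mm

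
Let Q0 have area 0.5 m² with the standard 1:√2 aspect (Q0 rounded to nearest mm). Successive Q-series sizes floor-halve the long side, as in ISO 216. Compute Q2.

Let Q0's short side be w mm. w · w√2 = 0.5 m² = 500,000 mm², so w ≈ 594.6 mm and w√2 ≈ 840.9 mm → Q0 = 595 × 841 mm.
Q1: ⌊841/2⌋ × 595 = 420 × 595 mm
Q2: ⌊595/2⌋ × 420 = 297 × 420 mm

297 × 420 mm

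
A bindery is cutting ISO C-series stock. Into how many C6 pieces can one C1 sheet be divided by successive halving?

32

Each ISO step halves the sheet: 1 × C1 → 2 × C2 → 4 × C3 → 8 × C4 → …
From C1 to C6 is 5 halving steps: 2^5 = 32.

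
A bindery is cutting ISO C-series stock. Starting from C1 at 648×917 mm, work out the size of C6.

114 × 162 mm

C2: ⌊917/2⌋ × 648 = 458 × 648 mm
C3: ⌊648/2⌋ × 458 = 324 × 458 mm
C4: ⌊458/2⌋ × 324 = 229 × 324 mm
C5: ⌊324/2⌋ × 229 = 162 × 229 mm
C6: ⌊229/2⌋ × 162 = 114 × 162 mm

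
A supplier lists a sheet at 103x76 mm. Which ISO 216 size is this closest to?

Aspect ratio 103/76 ≈ 1.355 (ISO target is √2 ≈ 1.414).
In the A-series (A0 area = 1 m²): A7 = 74 × 105 mm.
Off by 4 mm total — nearest standard size.

A7 (74 × 105 mm)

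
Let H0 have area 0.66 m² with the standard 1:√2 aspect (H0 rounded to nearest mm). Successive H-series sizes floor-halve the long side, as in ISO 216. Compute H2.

Let H0's short side be w mm. w · w√2 = 0.66 m² = 660,000 mm², so w ≈ 683.1 mm and w√2 ≈ 966.1 mm → H0 = 683 × 966 mm.
H1: ⌊966/2⌋ × 683 = 483 × 683 mm
H2: ⌊683/2⌋ × 483 = 341 × 483 mm

341 × 483 mm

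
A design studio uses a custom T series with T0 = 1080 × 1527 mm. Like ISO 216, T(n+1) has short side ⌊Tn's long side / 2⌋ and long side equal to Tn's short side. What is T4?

270 × 381 mm

T1: ⌊1527/2⌋ × 1080 = 763 × 1080 mm
T2: ⌊1080/2⌋ × 763 = 540 × 763 mm
T3: ⌊763/2⌋ × 540 = 381 × 540 mm
T4: ⌊540/2⌋ × 381 = 270 × 381 mm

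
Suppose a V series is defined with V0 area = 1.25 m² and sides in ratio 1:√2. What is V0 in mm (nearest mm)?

940 × 1330 mm

Let the short side be w mm. Then w · w√2 = 1.25 m² = 1,250,000 mm².
w² = 1,250,000/√2, so w ≈ 940.2 mm; long side = w√2 ≈ 1329.6 mm.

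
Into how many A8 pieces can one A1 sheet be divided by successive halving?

128

Each ISO step halves the sheet: 1 × A1 → 2 × A2 → 4 × A3 → 8 × A4 → …
From A1 to A8 is 7 halving steps: 2^7 = 128.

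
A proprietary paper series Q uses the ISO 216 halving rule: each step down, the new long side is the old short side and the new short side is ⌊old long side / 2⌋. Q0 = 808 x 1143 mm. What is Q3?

Q1: ⌊1143/2⌋ × 808 = 571 × 808 mm
Q2: ⌊808/2⌋ × 571 = 404 × 571 mm
Q3: ⌊571/2⌋ × 404 = 285 × 404 mm

285 × 404 mm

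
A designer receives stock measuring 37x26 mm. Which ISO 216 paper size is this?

A10 (26 × 37 mm)

Aspect ratio 37/26 ≈ 1.423 — close to the ISO √2 ≈ 1.414.
In the A-series (A0 area = 1 m²): A10 = 26 × 37 mm.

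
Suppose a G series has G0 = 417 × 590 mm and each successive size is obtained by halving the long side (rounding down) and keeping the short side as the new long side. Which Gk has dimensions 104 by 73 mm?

G0: 417 × 590 mm
G1: 295 × 417 mm
G2: 208 × 295 mm
G3: 147 × 208 mm
G4: 104 × 147 mm
G5: 73 × 104 mm
G6: 52 × 73 mm
→ matches G5.

G5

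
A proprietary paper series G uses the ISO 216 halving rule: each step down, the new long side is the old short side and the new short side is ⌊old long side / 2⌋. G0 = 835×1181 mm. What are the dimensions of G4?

G1: ⌊1181/2⌋ × 835 = 590 × 835 mm
G2: ⌊835/2⌋ × 590 = 417 × 590 mm
G3: ⌊590/2⌋ × 417 = 295 × 417 mm
G4: ⌊417/2⌋ × 295 = 208 × 295 mm

208 × 295 mm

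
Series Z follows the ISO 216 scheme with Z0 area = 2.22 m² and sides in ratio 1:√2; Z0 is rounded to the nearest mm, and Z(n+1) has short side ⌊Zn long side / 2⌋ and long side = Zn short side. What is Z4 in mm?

313 × 443 mm

Let Z0's short side be w mm. w · w√2 = 2.22 m² = 2,220,000 mm², so w ≈ 1252.9 mm and w√2 ≈ 1771.9 mm → Z0 = 1253 × 1772 mm.
Z1: ⌊1772/2⌋ × 1253 = 886 × 1253 mm
Z2: ⌊1253/2⌋ × 886 = 626 × 886 mm
Z3: ⌊886/2⌋ × 626 = 443 × 626 mm
Z4: ⌊626/2⌋ × 443 = 313 × 443 mm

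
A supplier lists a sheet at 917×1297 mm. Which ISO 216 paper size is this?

C0 (917 × 1297 mm)

Aspect ratio 1297/917 ≈ 1.414 — close to the ISO √2 ≈ 1.414.
In the C-series (envelope sizes, between A and B): C0 = 917 × 1297 mm.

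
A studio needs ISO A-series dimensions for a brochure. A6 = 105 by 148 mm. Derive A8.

52 × 74 mm

A7: ⌊148/2⌋ × 105 = 74 × 105 mm
A8: ⌊105/2⌋ × 74 = 52 × 74 mm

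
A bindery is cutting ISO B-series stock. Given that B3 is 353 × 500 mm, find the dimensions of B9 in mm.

44 × 62 mm

B4: ⌊500/2⌋ × 353 = 250 × 353 mm
B5: ⌊353/2⌋ × 250 = 176 × 250 mm
B6: ⌊250/2⌋ × 176 = 125 × 176 mm
B7: ⌊176/2⌋ × 125 = 88 × 125 mm
B8: ⌊125/2⌋ × 88 = 62 × 88 mm
B9: ⌊88/2⌋ × 62 = 44 × 62 mm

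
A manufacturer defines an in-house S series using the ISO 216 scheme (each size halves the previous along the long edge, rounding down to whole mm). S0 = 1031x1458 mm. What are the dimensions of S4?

257 × 364 mm

S1: ⌊1458/2⌋ × 1031 = 729 × 1031 mm
S2: ⌊1031/2⌋ × 729 = 515 × 729 mm
S3: ⌊729/2⌋ × 515 = 364 × 515 mm
S4: ⌊515/2⌋ × 364 = 257 × 364 mm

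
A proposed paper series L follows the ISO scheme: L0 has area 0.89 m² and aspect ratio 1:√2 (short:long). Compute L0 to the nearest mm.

793 × 1122 mm

Let the short side be w mm. Then w · w√2 = 0.89 m² = 890,000 mm².
w² = 890,000/√2, so w ≈ 793.3 mm; long side = w√2 ≈ 1121.9 mm.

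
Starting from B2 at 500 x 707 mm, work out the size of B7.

B3: ⌊707/2⌋ × 500 = 353 × 500 mm
B4: ⌊500/2⌋ × 353 = 250 × 353 mm
B5: ⌊353/2⌋ × 250 = 176 × 250 mm
B6: ⌊250/2⌋ × 176 = 125 × 176 mm
B7: ⌊176/2⌋ × 125 = 88 × 125 mm

88 × 125 mm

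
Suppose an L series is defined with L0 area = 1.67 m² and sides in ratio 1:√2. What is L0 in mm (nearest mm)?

Let the short side be w mm. Then w · w√2 = 1.67 m² = 1,670,000 mm².
w² = 1,670,000/√2, so w ≈ 1086.7 mm; long side = w√2 ≈ 1536.8 mm.

1087 × 1537 mm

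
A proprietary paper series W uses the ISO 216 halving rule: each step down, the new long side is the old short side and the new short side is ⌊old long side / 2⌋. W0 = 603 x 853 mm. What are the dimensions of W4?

150 × 213 mm

W1 = 426 × 603 mm (from W0 by 1 halving).
W2: ⌊603/2⌋ × 426 = 301 × 426 mm
W3: ⌊426/2⌋ × 301 = 213 × 301 mm
W4: ⌊301/2⌋ × 213 = 150 × 213 mm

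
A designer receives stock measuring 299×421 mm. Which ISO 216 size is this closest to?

Aspect ratio 421/299 ≈ 1.408 — close to the ISO √2 ≈ 1.414.
In the A-series (A0 area = 1 m²): A3 = 297 × 420 mm.
Off by 3 mm total — nearest standard size.

A3 (297 × 420 mm)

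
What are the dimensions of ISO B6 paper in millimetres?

125 × 176 mm

B0 = 1000 × 1414 mm (B0 has a 1000 mm short side, aspect 1:√2).
B1: ⌊1414/2⌋ × 1000 = 707 × 1000 mm
B2: ⌊1000/2⌋ × 707 = 500 × 707 mm
B3: ⌊707/2⌋ × 500 = 353 × 500 mm
B4: ⌊500/2⌋ × 353 = 250 × 353 mm
B5: ⌊353/2⌋ × 250 = 176 × 250 mm
B6: ⌊250/2⌋ × 176 = 125 × 176 mm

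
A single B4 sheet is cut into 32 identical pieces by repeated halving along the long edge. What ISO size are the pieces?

32 = 2^5, so 5 halving steps.
B4 → B5 → … → B9 after 5 steps.

B9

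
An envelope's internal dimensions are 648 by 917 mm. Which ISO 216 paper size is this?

Aspect ratio 917/648 ≈ 1.415 — close to the ISO √2 ≈ 1.414.
In the C-series (envelope sizes, between A and B): C1 = 648 × 917 mm.

C1 (648 × 917 mm)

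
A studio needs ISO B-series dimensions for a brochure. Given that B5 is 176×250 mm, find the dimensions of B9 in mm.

B6: ⌊250/2⌋ × 176 = 125 × 176 mm
B7: ⌊176/2⌋ × 125 = 88 × 125 mm
B8: ⌊125/2⌋ × 88 = 62 × 88 mm
B9: ⌊88/2⌋ × 62 = 44 × 62 mm

44 × 62 mm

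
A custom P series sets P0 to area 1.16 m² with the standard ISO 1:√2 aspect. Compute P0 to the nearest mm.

Let the short side be w mm. Then w · w√2 = 1.16 m² = 1,160,000 mm².
w² = 1,160,000/√2, so w ≈ 905.7 mm; long side = w√2 ≈ 1280.8 mm.

906 × 1281 mm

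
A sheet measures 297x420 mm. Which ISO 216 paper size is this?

Aspect ratio 420/297 ≈ 1.414 — close to the ISO √2 ≈ 1.414.
In the A-series (A0 area = 1 m²): A3 = 297 × 420 mm.

A3 (297 × 420 mm)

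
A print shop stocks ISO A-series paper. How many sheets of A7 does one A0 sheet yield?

A0 = 841 × 1189 mm; A7 = 74 × 105 mm.
Each halving step doubles the count; 7 steps from A0 to A7.
2^7 = 128.

128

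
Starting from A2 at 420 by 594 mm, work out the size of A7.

74 × 105 mm

A3: ⌊594/2⌋ × 420 = 297 × 420 mm
A4: ⌊420/2⌋ × 297 = 210 × 297 mm
A5: ⌊297/2⌋ × 210 = 148 × 210 mm
A6: ⌊210/2⌋ × 148 = 105 × 148 mm
A7: ⌊148/2⌋ × 105 = 74 × 105 mm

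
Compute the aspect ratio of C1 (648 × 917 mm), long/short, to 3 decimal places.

1.415

917 / 648 = 1.415
Matches √2 ≈ 1.414 — the ISO 216 defining ratio.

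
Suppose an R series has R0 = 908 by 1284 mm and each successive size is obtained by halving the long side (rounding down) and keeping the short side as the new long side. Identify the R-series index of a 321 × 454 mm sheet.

R3

R0: 908 × 1284 mm
R1: 642 × 908 mm
R2: 454 × 642 mm
R3: 321 × 454 mm
R4: 227 × 321 mm
→ matches R3.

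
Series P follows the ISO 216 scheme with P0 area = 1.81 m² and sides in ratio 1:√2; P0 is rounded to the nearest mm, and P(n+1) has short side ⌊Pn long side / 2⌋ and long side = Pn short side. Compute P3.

Let P0's short side be w mm. w · w√2 = 1.81 m² = 1,810,000 mm², so w ≈ 1131.3 mm and w√2 ≈ 1599.9 mm → P0 = 1131 × 1600 mm.
P1: ⌊1600/2⌋ × 1131 = 800 × 1131 mm
P2: ⌊1131/2⌋ × 800 = 565 × 800 mm
P3: ⌊800/2⌋ × 565 = 400 × 565 mm

400 × 565 mm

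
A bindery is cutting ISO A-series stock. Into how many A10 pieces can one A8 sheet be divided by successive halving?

4

A8 = 52 × 74 mm; A10 = 26 × 37 mm.
Each halving step doubles the count; 2 steps from A8 to A10.
2^2 = 4.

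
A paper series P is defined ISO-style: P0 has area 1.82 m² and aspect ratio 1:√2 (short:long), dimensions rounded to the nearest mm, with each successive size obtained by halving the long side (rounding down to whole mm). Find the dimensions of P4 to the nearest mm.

283 × 401 mm

Let P0's short side be w mm. w · w√2 = 1.82 m² = 1,820,000 mm², so w ≈ 1134.4 mm and w√2 ≈ 1604.3 mm → P0 = 1134 × 1604 mm.
P1: ⌊1604/2⌋ × 1134 = 802 × 1134 mm
P2: ⌊1134/2⌋ × 802 = 567 × 802 mm
P3: ⌊802/2⌋ × 567 = 401 × 567 mm
P4: ⌊567/2⌋ × 401 = 283 × 401 mm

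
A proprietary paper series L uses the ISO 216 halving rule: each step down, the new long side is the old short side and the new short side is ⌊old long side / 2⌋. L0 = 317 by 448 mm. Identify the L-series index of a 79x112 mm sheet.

L0: 317 × 448 mm
L1: 224 × 317 mm
L2: 158 × 224 mm
L3: 112 × 158 mm
L4: 79 × 112 mm
L5: 56 × 79 mm
→ matches L4.

L4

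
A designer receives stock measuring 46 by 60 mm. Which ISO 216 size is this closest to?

Aspect ratio 60/46 ≈ 1.304 (ISO target is √2 ≈ 1.414).
In the B-series (B0 = 1000 × 1414 mm): B9 = 44 × 62 mm.
Off by 4 mm total — nearest standard size.

B9 (44 × 62 mm)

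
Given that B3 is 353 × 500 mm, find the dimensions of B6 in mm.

B4: ⌊500/2⌋ × 353 = 250 × 353 mm
B5: ⌊353/2⌋ × 250 = 176 × 250 mm
B6: ⌊250/2⌋ × 176 = 125 × 176 mm

125 × 176 mm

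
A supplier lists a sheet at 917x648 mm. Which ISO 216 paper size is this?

C1 (648 × 917 mm)

Aspect ratio 917/648 ≈ 1.415 — close to the ISO √2 ≈ 1.414.
In the C-series (envelope sizes, between A and B): C1 = 648 × 917 mm.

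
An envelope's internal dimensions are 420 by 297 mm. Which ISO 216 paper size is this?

Aspect ratio 420/297 ≈ 1.414 — close to the ISO √2 ≈ 1.414.
In the A-series (A0 area = 1 m²): A3 = 297 × 420 mm.

A3 (297 × 420 mm)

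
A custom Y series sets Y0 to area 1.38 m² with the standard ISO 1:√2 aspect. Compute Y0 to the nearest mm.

988 × 1397 mm

Let the short side be w mm. Then w · w√2 = 1.38 m² = 1,380,000 mm².
w² = 1,380,000/√2, so w ≈ 987.8 mm; long side = w√2 ≈ 1397.0 mm.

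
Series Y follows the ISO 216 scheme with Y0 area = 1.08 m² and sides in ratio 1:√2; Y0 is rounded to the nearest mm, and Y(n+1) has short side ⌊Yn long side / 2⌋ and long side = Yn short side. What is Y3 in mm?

Let Y0's short side be w mm. w · w√2 = 1.08 m² = 1,080,000 mm², so w ≈ 873.9 mm and w√2 ≈ 1235.9 mm → Y0 = 874 × 1236 mm.
Y1: ⌊1236/2⌋ × 874 = 618 × 874 mm
Y2: ⌊874/2⌋ × 618 = 437 × 618 mm
Y3: ⌊618/2⌋ × 437 = 309 × 437 mm

309 × 437 mm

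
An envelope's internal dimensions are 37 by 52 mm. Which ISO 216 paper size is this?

A9 (37 × 52 mm)

Aspect ratio 52/37 ≈ 1.405 — close to the ISO √2 ≈ 1.414.
In the A-series (A0 area = 1 m²): A9 = 37 × 52 mm.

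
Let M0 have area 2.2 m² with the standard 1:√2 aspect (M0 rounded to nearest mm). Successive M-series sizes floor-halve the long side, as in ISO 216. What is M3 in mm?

441 × 623 mm

Let M0's short side be w mm. w · w√2 = 2.2 m² = 2,200,000 mm², so w ≈ 1247.3 mm and w√2 ≈ 1763.9 mm → M0 = 1247 × 1764 mm.
M1: ⌊1764/2⌋ × 1247 = 882 × 1247 mm
M2: ⌊1247/2⌋ × 882 = 623 × 882 mm
M3: ⌊882/2⌋ × 623 = 441 × 623 mm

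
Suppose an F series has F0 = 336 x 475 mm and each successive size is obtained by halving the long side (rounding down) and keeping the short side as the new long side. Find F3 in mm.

118 × 168 mm

F1: ⌊475/2⌋ × 336 = 237 × 336 mm
F2: ⌊336/2⌋ × 237 = 168 × 237 mm
F3: ⌊237/2⌋ × 168 = 118 × 168 mm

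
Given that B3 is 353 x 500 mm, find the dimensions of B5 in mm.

B4: ⌊500/2⌋ × 353 = 250 × 353 mm
B5: ⌊353/2⌋ × 250 = 176 × 250 mm

176 × 250 mm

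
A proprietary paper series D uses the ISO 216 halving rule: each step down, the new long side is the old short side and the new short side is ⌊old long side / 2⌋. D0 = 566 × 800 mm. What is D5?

100 × 141 mm

D1: ⌊800/2⌋ × 566 = 400 × 566 mm
D2: ⌊566/2⌋ × 400 = 283 × 400 mm
D3: ⌊400/2⌋ × 283 = 200 × 283 mm
D4: ⌊283/2⌋ × 200 = 141 × 200 mm
D5: ⌊200/2⌋ × 141 = 100 × 141 mm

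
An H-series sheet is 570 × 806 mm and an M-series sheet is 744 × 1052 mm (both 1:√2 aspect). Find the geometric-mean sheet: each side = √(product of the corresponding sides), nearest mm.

651 × 921 mm

Short side: √(570 · 744) = √424080 ≈ 651.2 → 651 mm
Long side: √(806 · 1052) = √847912 ≈ 920.8 → 921 mm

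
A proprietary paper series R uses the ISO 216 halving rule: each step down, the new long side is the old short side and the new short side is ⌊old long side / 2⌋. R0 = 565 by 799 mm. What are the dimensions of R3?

R1: ⌊799/2⌋ × 565 = 399 × 565 mm
R2: ⌊565/2⌋ × 399 = 282 × 399 mm
R3: ⌊399/2⌋ × 282 = 199 × 282 mm

199 × 282 mm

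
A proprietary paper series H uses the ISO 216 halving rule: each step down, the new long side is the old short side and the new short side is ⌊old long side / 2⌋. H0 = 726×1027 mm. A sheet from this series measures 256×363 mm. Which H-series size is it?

H0: 726 × 1027 mm
H1: 513 × 726 mm
H2: 363 × 513 mm
H3: 256 × 363 mm
H4: 181 × 256 mm
→ matches H3.

H3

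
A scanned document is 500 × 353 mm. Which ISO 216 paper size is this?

Aspect ratio 500/353 ≈ 1.416 — close to the ISO √2 ≈ 1.414.
In the B-series (B0 = 1000 × 1414 mm): B3 = 353 × 500 mm.

B3 (353 × 500 mm)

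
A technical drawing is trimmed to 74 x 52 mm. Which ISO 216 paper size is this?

Aspect ratio 74/52 ≈ 1.423 — close to the ISO √2 ≈ 1.414.
In the A-series (A0 area = 1 m²): A8 = 52 × 74 mm.

A8 (52 × 74 mm)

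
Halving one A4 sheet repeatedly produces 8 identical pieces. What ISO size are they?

A7

8 = 2^3, so 3 halving steps.
A4 → A5 → … → A7 after 3 steps.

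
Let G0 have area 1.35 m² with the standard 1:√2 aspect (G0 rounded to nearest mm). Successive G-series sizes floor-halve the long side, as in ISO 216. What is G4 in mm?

244 × 345 mm

Let G0's short side be w mm. w · w√2 = 1.35 m² = 1,350,000 mm², so w ≈ 977.0 mm and w√2 ≈ 1381.7 mm → G0 = 977 × 1382 mm.
G1: ⌊1382/2⌋ × 977 = 691 × 977 mm
G2: ⌊977/2⌋ × 691 = 488 × 691 mm
G3: ⌊691/2⌋ × 488 = 345 × 488 mm
G4: ⌊488/2⌋ × 345 = 244 × 345 mm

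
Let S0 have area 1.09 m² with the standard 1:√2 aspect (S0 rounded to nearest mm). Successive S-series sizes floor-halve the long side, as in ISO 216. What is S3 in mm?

Let S0's short side be w mm. w · w√2 = 1.09 m² = 1,090,000 mm², so w ≈ 877.9 mm and w√2 ≈ 1241.6 mm → S0 = 878 × 1242 mm.
S1: ⌊1242/2⌋ × 878 = 621 × 878 mm
S2: ⌊878/2⌋ × 621 = 439 × 621 mm
S3: ⌊621/2⌋ × 439 = 310 × 439 mm

310 × 439 mm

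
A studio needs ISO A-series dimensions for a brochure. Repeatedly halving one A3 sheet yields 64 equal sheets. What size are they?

64 = 2^6, so 6 halving steps.
A3 → A4 → … → A9 after 6 steps.

A9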